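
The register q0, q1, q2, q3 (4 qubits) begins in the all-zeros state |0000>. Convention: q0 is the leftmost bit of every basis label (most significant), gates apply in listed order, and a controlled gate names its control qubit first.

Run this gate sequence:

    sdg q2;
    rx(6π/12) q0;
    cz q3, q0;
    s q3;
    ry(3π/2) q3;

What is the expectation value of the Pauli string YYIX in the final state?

In the final state, YYIX has expectation 0.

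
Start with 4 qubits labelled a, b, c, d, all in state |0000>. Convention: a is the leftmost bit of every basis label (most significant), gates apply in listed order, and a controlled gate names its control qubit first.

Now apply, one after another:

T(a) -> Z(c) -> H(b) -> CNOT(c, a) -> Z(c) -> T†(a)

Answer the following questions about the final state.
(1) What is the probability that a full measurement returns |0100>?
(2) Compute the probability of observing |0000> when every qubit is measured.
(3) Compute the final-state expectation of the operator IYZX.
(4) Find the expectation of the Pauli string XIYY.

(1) The probability of measuring |0100> is 1/2.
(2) The probability of measuring |0000> is 1/2.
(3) In the final state, IYZX has expectation 0.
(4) The expectation value of XIYY is 0.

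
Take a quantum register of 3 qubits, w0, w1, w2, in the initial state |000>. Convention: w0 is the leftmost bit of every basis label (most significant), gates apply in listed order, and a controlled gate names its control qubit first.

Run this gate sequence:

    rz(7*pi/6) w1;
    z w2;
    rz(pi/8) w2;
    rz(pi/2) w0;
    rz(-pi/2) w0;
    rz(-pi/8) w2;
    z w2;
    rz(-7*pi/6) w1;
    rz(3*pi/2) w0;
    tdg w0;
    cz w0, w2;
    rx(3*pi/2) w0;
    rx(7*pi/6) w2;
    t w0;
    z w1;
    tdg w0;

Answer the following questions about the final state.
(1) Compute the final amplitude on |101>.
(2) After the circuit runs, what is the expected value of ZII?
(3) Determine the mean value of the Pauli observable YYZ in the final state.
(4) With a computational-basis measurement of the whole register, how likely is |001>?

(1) The final state's coefficient on |101> equals (1 + sqrt(3))*exp(I*pi/4)/4.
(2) In the final state, ZII has expectation 0.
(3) The expectation value of YYZ is 0.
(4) A full measurement returns |001> with probability sqrt(3)/8 + 1/4.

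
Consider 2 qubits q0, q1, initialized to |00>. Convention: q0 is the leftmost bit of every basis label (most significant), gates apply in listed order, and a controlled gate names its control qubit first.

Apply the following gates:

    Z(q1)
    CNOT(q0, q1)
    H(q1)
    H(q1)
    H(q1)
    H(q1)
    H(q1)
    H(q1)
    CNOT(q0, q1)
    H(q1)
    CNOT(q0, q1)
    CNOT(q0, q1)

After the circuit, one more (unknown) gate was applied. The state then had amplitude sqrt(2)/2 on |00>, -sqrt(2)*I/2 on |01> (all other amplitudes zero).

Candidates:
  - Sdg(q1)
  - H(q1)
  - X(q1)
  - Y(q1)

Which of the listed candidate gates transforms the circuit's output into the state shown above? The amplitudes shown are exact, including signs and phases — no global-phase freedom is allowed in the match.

The applied gate was Sdg(q1). Key observation: gates 2-9 undo each other exactly, leaving only the rest of the circuit to track.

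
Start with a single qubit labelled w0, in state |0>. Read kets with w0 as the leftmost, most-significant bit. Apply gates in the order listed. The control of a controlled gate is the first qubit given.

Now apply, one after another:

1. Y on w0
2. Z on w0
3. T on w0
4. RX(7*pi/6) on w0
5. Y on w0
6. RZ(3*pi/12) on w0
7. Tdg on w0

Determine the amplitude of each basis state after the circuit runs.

The resulting statevector has amplitude (-sqrt(2) + sqrt(6))*exp(I*pi/8)/4 on |0>, (-sqrt(6) - sqrt(2))*exp(5*I*pi/8)/4 on |1>.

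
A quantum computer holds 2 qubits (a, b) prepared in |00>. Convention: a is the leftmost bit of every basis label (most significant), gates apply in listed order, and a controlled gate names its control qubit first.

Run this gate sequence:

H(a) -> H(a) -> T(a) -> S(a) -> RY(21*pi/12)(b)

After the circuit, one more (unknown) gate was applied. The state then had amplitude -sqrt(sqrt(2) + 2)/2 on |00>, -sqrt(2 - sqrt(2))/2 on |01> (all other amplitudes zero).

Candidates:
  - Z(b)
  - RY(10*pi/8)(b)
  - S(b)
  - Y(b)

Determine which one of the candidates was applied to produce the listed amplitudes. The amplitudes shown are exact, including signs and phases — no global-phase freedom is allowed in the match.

It was Z(b) that produced the state shown. Key observation: the block from step 1 through step 2 cancels to the identity and can be dropped.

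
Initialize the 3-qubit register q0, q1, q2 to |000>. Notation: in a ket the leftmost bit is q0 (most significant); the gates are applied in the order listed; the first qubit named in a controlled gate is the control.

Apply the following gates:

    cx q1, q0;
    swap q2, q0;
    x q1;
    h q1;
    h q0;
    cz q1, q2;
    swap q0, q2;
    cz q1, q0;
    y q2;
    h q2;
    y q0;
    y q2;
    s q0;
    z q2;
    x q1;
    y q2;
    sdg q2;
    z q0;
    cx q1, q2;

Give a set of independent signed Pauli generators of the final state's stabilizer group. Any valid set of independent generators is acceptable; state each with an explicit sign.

The final state is stabilized by the group generated by -IXX, -ZII, -IZZ; other independent generating sets are equally valid.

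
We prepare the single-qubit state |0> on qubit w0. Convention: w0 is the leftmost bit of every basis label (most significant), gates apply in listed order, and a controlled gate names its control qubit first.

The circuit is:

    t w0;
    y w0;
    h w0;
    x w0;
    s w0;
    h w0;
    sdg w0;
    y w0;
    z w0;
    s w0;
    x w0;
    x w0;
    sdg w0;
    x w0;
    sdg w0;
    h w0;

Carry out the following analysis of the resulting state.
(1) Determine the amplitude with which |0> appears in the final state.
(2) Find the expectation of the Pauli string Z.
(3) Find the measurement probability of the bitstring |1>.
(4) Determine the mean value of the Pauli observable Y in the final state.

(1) The final state's coefficient on |0> equals sqrt(2)*I/2.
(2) In the final state, Z has expectation 0.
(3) The probability of measuring |1> is 1/2.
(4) The observable Y averages to 1.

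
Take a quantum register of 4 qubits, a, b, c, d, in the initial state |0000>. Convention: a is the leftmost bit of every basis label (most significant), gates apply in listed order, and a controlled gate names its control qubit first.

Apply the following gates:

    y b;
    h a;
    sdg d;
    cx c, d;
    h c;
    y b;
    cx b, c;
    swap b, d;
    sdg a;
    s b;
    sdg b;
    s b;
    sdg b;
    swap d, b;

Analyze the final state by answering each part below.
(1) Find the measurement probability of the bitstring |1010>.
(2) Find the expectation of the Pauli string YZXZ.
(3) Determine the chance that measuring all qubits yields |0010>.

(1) A full measurement returns |1010> with probability 1/4. Key observation: steps 10-13 multiply out to the identity, so the circuit reduces to the remaining gates.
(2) The observable YZXZ averages to -1.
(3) The probability of measuring |0010> is 1/4.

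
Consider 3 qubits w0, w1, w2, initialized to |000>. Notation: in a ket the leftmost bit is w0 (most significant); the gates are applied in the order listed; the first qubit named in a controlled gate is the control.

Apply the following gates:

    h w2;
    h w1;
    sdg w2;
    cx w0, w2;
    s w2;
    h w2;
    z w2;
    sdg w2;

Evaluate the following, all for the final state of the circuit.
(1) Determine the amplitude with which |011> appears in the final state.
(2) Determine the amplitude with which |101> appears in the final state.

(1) The amplitude on |011> is 0.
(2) |101> carries amplitude 0 in the final state.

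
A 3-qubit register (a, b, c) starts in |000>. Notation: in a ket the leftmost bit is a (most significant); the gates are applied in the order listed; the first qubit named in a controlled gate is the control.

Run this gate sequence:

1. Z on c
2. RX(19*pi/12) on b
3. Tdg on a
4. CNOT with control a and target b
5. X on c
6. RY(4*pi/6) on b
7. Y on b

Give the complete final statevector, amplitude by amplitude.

The final amplitudes are (1 - I)*(-sqrt(3*sqrt(2) + 6) + (-1 + 2*I)*sqrt(2 - sqrt(2)))/8 on |001>, (1 - I)*(sqrt(6 - 3*sqrt(2)) + (-1 - 2*I)*sqrt(sqrt(2) + 2))/8 on |011>, and 0 on every other basis state.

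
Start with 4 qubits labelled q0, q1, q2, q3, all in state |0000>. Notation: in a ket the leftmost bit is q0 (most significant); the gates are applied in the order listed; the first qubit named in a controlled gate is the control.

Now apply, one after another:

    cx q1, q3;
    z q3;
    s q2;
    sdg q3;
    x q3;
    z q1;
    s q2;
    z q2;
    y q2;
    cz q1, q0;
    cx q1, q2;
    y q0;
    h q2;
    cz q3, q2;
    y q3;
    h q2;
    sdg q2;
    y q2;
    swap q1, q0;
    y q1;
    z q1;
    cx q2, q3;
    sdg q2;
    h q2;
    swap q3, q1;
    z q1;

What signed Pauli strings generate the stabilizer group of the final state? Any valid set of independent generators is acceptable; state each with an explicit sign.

The final state is stabilized by the group generated by -IIXI, +ZIII, -IZII, +IIIZ; other independent generating sets are equally valid.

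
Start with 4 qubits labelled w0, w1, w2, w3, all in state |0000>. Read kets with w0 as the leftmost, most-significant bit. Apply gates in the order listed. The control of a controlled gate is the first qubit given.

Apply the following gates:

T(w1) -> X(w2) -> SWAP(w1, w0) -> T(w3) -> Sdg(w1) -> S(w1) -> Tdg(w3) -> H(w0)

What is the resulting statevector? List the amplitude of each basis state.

The final amplitudes are sqrt(2)/2 on |0010>, sqrt(2)/2 on |1010>, and 0 on every other basis state. Key observation: steps 4-7 multiply out to the identity, so the circuit reduces to the remaining gates.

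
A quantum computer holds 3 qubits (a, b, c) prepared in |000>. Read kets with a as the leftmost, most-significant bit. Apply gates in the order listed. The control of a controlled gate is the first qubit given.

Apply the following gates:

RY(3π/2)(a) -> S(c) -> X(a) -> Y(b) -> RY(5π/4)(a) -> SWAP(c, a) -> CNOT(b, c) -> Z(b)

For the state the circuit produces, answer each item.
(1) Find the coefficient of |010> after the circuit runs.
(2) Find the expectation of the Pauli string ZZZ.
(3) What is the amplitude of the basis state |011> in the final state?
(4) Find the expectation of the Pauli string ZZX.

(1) The final state's coefficient on |010> equals -sqrt(2)*I*sqrt(sqrt(2) + 2)/4 - sqrt(2)*I*sqrt(2 - sqrt(2))/4.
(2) The observable ZZZ averages to -sqrt(2)/2.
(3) The final state's coefficient on |011> equals -sqrt(2)*I*sqrt(sqrt(2) + 2)/4 + sqrt(2)*I*sqrt(2 - sqrt(2))/4.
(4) The observable ZZX averages to -sqrt(2)/2.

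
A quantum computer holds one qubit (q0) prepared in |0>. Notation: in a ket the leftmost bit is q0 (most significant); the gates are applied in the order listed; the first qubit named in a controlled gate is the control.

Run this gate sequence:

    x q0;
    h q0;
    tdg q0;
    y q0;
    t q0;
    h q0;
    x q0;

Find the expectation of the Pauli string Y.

The expectation value of Y is 1.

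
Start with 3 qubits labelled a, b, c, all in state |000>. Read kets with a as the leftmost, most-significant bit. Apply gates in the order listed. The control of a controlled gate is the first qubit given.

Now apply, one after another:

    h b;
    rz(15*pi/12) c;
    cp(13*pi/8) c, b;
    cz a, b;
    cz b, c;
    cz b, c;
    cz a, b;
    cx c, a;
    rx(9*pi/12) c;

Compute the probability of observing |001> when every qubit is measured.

The probability of measuring |001> is sqrt(2)/8 + 1/4.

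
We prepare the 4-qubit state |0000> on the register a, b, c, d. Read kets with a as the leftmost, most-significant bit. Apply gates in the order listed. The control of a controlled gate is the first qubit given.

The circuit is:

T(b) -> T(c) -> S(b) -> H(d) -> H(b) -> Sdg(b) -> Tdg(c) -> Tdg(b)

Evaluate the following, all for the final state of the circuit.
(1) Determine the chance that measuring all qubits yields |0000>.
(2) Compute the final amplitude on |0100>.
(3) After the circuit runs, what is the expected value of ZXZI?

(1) A full measurement returns |0000> with probability 1/4.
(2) The amplitude on |0100> is -exp(I*pi/4)/2.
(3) The expectation value of ZXZI is -sqrt(2)/2.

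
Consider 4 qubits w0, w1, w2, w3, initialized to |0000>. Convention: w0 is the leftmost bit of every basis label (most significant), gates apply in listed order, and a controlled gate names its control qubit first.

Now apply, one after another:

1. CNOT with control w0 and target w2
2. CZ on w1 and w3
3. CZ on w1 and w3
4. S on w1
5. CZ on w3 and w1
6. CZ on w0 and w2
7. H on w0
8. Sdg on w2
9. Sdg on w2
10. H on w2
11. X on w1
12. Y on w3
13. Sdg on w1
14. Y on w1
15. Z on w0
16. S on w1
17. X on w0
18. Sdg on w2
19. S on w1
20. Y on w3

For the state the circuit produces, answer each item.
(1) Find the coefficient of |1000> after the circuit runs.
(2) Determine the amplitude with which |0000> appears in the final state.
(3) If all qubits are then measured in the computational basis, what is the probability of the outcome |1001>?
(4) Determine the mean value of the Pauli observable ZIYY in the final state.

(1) The amplitude on |1000> is -1/2. Key observation: the block from step 2 through step 3 cancels to the identity and can be dropped.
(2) The final state's coefficient on |0000> equals 1/2.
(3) Outcome |1001> occurs with probability 0.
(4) The observable ZIYY averages to 0.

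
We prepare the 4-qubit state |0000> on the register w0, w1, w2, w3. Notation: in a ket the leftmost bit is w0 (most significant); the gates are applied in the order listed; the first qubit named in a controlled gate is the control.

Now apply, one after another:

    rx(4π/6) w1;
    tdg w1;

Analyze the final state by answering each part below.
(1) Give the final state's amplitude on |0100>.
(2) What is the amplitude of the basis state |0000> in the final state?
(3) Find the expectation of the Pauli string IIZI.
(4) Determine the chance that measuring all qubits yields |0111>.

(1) |0100> carries amplitude -sqrt(3)*exp(I*pi/4)/2 in the final state.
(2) The amplitude on |0000> is 1/2.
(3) In the final state, IIZI has expectation 1.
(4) The probability of measuring |0111> is 0.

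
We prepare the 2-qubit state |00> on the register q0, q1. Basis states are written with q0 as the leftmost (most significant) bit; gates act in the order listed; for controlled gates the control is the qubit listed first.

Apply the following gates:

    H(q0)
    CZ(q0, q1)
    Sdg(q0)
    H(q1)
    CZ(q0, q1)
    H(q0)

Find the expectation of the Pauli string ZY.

In the final state, ZY has expectation 1.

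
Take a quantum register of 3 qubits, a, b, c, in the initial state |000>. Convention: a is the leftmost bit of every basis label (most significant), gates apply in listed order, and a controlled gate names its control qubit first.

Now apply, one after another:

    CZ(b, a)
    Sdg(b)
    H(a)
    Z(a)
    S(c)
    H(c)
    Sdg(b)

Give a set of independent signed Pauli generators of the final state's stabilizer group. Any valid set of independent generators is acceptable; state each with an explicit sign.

The final state is stabilized by the group generated by -XII, +IIX, +IZI; other independent generating sets are equally valid.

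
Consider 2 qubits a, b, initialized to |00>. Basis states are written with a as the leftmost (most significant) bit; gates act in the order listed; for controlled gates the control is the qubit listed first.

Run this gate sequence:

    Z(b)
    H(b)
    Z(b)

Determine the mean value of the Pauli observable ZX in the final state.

In the final state, ZX has expectation -1.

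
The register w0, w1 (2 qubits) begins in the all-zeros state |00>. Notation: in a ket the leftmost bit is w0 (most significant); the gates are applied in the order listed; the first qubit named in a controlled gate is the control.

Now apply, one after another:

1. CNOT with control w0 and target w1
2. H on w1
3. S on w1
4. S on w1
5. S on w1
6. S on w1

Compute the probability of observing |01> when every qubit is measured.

The probability of measuring |01> is 1/2. Key observation: gates 3-6 undo each other exactly, leaving only the rest of the circuit to track.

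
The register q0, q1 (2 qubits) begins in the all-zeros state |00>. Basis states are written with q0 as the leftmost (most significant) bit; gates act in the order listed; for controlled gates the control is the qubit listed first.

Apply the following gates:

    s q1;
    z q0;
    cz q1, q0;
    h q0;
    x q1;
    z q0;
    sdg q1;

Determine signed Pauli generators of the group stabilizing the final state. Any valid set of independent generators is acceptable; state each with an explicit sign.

The stabilizer group can be generated by -XI, -IZ, among other valid generating sets.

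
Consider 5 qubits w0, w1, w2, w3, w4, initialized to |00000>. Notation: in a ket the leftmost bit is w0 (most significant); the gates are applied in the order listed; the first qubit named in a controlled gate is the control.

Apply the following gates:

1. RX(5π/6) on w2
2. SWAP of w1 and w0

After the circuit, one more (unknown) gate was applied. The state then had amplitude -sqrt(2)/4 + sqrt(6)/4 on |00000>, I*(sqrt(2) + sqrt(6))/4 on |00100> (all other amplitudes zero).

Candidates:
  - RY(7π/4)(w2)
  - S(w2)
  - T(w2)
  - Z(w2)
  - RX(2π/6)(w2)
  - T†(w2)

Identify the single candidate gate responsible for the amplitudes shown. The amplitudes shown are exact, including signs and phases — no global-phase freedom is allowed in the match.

The applied gate was Z(w2).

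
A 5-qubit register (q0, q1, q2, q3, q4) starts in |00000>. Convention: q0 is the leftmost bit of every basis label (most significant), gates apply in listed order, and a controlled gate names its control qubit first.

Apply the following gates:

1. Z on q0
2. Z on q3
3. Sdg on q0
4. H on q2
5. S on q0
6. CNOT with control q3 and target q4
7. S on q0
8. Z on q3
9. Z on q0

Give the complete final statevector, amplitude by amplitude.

The final amplitudes are sqrt(2)/2 on |00000>, sqrt(2)/2 on |00100>, and 0 on every other basis state.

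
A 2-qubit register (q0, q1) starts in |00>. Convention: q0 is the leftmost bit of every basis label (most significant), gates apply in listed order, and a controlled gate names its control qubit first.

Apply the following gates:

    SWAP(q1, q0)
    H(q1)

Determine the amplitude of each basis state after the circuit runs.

The final amplitudes are sqrt(2)/2 on |00>, sqrt(2)/2 on |01>, 0 on |10>, 0 on |11>.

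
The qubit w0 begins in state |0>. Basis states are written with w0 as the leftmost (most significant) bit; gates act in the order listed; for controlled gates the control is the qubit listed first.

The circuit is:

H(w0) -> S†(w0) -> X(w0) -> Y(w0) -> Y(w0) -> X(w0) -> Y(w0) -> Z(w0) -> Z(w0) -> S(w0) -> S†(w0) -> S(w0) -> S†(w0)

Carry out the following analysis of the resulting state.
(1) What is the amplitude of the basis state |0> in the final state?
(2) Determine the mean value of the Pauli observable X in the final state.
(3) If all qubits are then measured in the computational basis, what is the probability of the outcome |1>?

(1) The amplitude on |0> is -sqrt(2)/2.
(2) The observable X averages to 0.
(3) The probability of measuring |1> is 1/2.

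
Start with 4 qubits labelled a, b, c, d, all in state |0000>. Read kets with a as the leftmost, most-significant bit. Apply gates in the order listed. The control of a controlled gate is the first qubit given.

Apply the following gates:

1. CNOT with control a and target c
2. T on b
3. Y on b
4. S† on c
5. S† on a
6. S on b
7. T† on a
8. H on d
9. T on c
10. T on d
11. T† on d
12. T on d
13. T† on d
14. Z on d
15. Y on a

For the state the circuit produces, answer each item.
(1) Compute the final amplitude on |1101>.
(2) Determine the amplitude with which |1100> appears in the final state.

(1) |1101> carries amplitude sqrt(2)*I/2 in the final state. Key observation: the block from step 10 through step 13 cancels to the identity and can be dropped.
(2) The amplitude on |1100> is -sqrt(2)*I/2.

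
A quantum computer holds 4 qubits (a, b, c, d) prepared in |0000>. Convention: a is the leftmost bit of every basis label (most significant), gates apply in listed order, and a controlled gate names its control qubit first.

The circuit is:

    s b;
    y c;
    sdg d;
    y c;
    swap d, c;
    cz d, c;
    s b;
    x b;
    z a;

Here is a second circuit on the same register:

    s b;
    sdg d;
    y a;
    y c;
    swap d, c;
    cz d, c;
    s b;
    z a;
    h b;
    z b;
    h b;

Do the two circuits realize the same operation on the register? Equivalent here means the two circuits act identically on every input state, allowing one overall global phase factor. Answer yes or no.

No: there is an input state on which the two circuits produce genuinely different outputs (not merely differing by a phase).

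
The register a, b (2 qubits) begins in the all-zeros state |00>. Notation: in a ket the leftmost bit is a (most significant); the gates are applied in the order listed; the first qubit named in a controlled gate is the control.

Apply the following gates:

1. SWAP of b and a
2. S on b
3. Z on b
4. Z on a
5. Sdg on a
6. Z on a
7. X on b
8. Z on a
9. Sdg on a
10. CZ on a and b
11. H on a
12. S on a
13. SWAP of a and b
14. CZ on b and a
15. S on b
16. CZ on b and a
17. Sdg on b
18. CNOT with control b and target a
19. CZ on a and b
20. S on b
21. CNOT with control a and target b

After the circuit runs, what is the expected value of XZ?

In the final state, XZ has expectation 1.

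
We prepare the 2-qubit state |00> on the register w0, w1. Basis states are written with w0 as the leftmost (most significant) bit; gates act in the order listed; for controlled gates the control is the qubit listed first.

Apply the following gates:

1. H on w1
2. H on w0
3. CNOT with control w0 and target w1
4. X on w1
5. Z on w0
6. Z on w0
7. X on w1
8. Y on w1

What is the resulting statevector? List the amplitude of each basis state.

After the circuit, the state carries amplitude -I/2 on |00>, I/2 on |01>, -I/2 on |10>, I/2 on |11>. Key observation: steps 4-7 multiply out to the identity, so the circuit reduces to the remaining gates.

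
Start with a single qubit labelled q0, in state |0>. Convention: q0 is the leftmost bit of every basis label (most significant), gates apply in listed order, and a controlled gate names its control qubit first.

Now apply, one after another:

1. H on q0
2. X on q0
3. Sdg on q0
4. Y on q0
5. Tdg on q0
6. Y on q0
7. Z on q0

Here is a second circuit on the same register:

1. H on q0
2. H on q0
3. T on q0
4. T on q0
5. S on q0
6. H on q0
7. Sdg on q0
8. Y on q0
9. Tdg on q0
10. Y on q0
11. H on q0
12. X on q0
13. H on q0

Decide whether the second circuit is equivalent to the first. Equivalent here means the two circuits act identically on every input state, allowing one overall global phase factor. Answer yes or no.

Yes: on every input state the two circuits agree up to one overall phase factor.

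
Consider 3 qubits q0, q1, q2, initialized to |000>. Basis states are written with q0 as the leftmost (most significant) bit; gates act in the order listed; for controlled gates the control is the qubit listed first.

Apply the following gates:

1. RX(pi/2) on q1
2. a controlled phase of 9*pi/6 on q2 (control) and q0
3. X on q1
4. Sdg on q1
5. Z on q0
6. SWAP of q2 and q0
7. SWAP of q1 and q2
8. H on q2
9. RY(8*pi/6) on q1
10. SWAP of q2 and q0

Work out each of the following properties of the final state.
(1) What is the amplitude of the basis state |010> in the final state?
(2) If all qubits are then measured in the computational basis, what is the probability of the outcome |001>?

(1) The final state's coefficient on |010> equals -sqrt(3)*I/2.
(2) Outcome |001> occurs with probability 0.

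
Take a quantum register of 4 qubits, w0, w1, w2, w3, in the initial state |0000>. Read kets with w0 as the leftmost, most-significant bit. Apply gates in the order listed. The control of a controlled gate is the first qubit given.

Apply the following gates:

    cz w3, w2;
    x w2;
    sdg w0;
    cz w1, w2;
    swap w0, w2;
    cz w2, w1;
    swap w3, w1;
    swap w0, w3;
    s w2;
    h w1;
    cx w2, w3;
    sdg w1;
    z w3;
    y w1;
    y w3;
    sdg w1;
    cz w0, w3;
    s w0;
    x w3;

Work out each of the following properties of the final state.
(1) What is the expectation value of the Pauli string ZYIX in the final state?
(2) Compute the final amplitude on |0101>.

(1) The expectation value of ZYIX is 0.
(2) The final state's coefficient on |0101> equals sqrt(2)*I/2.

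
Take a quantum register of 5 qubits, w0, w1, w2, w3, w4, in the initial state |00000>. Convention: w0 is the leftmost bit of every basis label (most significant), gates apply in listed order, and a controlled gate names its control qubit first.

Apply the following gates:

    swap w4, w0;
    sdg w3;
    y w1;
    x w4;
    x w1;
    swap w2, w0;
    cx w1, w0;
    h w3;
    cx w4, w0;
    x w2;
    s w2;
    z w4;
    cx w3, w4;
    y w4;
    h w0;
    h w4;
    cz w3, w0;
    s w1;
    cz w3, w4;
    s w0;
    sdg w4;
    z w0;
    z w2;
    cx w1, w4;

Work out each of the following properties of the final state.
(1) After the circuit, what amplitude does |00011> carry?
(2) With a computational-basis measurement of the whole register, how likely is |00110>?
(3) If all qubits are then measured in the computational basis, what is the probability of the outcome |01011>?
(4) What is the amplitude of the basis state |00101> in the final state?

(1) The final state's coefficient on |00011> equals 0.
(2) A full measurement returns |00110> with probability 1/8.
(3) A full measurement returns |01011> with probability 0.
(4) |00101> carries amplitude sqrt(2)/4 in the final state.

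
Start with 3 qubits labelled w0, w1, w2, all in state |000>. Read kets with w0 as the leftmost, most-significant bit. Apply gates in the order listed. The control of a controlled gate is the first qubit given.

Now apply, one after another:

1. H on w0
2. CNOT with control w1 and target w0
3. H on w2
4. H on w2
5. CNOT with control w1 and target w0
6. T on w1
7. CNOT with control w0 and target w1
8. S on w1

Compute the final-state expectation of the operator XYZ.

In the final state, XYZ has expectation 1. Key observation: the block from step 2 through step 5 cancels to the identity and can be dropped.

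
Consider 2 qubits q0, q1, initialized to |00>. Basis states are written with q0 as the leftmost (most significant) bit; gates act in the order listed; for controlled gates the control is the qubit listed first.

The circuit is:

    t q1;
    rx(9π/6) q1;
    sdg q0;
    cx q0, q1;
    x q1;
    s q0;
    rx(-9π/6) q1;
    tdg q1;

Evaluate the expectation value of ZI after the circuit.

The observable ZI averages to 1.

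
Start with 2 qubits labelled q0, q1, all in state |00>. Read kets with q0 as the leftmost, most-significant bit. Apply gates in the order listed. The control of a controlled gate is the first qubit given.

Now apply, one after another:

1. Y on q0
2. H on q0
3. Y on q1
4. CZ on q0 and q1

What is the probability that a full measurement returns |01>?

The probability of measuring |01> is 1/2.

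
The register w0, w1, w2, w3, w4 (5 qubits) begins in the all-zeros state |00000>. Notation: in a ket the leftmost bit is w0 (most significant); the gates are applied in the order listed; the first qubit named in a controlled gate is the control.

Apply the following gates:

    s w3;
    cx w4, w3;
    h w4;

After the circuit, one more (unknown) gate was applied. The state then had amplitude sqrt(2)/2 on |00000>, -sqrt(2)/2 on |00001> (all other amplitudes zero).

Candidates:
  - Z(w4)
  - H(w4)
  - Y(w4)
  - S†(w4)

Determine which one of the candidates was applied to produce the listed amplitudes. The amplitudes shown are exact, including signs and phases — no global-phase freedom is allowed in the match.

It was Z(w4) that produced the state shown.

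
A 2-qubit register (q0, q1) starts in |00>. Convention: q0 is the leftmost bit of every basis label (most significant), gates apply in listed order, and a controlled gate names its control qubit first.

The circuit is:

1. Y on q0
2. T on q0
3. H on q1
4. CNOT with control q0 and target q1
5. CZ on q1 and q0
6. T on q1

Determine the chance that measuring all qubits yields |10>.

Outcome |10> occurs with probability 1/2.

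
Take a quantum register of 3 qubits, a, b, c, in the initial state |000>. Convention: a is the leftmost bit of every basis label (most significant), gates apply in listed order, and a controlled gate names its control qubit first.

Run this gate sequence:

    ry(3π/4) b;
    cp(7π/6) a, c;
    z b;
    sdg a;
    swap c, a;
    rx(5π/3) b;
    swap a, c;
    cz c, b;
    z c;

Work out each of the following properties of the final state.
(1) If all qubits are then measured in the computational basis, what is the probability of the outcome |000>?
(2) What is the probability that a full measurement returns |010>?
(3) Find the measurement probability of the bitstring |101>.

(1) A full measurement returns |000> with probability 1/2 - sqrt(2)/8.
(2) The probability of measuring |010> is sqrt(2)/8 + 1/2.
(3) Outcome |101> occurs with probability 0.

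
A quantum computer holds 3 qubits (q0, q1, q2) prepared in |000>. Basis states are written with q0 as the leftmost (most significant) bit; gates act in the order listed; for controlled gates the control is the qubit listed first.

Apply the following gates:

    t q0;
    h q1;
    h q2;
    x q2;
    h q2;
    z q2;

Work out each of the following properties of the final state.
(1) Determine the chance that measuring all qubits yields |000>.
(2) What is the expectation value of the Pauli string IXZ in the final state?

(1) Outcome |000> occurs with probability 1/2. Key observation: the block from step 3 through step 6 cancels to the identity and can be dropped.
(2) The observable IXZ averages to 1.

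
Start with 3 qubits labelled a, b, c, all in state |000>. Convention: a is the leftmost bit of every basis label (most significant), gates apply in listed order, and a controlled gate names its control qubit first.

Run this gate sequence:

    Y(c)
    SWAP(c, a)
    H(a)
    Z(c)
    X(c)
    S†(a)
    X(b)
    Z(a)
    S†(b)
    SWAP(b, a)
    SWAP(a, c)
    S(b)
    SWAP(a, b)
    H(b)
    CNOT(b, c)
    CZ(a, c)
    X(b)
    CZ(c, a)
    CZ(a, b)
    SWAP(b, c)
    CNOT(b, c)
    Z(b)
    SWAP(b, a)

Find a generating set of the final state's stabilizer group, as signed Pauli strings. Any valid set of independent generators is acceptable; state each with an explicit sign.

One valid set of independent stabilizer generators is +XZI, +ZXI, +IIZ (any independent generating set of the same group is equally correct).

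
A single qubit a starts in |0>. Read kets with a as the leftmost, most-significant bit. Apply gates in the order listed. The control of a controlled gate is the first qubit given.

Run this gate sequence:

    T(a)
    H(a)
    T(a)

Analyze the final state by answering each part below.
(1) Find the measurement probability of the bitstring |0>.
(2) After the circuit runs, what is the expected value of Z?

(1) Outcome |0> occurs with probability 1/2.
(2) The observable Z averages to 0.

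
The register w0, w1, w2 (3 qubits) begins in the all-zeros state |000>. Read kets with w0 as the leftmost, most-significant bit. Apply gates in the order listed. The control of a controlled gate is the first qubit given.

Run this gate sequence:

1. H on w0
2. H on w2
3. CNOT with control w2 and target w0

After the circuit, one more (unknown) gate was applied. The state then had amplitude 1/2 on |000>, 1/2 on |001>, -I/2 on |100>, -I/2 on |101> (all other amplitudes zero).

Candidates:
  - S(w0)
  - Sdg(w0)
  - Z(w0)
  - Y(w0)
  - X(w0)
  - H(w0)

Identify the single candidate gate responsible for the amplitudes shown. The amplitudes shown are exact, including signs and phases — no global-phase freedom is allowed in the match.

The applied gate was Sdg(w0).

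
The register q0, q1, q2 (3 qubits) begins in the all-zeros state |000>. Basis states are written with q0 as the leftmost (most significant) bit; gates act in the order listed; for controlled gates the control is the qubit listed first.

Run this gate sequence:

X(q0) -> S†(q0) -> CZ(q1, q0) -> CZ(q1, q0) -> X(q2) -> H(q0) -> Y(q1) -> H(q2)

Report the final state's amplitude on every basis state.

After the circuit, the state carries amplitude 0 on |000>, 0 on |001>, 1/2 on |010>, -1/2 on |011>, 0 on |100>, 0 on |101>, -1/2 on |110>, 1/2 on |111>. Key observation: the block from step 3 through step 4 cancels to the identity and can be dropped.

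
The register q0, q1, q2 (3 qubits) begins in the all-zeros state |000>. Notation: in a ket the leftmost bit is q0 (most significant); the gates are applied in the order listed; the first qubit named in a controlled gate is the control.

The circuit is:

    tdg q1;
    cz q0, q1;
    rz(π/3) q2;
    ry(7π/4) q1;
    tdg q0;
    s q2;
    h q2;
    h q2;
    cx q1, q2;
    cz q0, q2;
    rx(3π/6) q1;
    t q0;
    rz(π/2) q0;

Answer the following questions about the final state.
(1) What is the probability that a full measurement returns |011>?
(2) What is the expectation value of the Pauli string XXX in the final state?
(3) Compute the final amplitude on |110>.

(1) A full measurement returns |011> with probability 1/4 - sqrt(2)/8. Key observation: the block from step 7 through step 8 cancels to the identity and can be dropped.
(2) In the final state, XXX has expectation 0.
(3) The amplitude on |110> is 0.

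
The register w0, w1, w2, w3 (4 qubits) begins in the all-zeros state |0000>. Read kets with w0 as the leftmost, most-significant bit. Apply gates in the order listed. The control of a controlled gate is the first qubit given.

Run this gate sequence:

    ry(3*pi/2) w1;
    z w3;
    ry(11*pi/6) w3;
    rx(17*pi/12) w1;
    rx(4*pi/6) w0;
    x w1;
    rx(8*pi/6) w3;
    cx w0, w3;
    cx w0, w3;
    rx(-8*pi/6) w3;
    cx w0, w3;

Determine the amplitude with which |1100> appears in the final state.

The amplitude on |1100> is -3*sqrt(sqrt(2) + 2)/32 - 3*sqrt(6 - 3*sqrt(2))/32 + 3*sqrt(2 - sqrt(2))/32 + sqrt(3*sqrt(2) + 6)/32 - 3*I*sqrt(3*sqrt(2) + 6)/32 - I*sqrt(6 - 3*sqrt(2))/32 + 3*I*sqrt(2 - sqrt(2))/32 + 3*I*sqrt(sqrt(2) + 2)/32. Key observation: steps 7-10 multiply out to the identity, so the circuit reduces to the remaining gates.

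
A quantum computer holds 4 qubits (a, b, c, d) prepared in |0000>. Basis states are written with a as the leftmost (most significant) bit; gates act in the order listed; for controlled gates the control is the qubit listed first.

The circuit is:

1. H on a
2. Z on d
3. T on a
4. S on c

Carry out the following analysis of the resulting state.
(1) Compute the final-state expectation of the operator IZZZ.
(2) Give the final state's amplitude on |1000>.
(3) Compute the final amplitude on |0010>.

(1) In the final state, IZZZ has expectation 1.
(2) |1000> carries amplitude sqrt(2)*exp(I*pi/4)/2 in the final state.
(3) |0010> carries amplitude 0 in the final state.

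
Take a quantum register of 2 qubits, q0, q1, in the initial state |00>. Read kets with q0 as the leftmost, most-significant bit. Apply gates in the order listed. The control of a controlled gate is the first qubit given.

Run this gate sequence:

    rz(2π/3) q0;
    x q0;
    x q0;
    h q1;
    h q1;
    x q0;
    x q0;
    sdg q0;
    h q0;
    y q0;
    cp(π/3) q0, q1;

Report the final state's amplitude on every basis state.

After the circuit, the state carries amplitude -sqrt(2)*exp(I*pi/6)/2 on |00>, 0 on |01>, sqrt(2)*exp(I*pi/6)/2 on |10>, 0 on |11>. Key observation: the block from step 2 through step 7 cancels to the identity and can be dropped.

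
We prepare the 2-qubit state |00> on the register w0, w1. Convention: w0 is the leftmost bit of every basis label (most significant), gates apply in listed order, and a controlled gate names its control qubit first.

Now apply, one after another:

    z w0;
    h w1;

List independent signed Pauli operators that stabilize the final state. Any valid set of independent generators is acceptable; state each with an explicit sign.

One valid set of independent stabilizer generators is +IX, +ZI (any independent generating set of the same group is equally correct).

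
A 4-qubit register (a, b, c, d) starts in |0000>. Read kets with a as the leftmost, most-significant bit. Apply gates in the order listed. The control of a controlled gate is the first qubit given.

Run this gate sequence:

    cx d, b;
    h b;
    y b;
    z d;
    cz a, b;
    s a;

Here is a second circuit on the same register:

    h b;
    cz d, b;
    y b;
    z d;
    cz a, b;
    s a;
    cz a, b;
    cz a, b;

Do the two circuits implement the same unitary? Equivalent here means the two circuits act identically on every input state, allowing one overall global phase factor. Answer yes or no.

Yes — the two circuits implement the same unitary up to a global phase.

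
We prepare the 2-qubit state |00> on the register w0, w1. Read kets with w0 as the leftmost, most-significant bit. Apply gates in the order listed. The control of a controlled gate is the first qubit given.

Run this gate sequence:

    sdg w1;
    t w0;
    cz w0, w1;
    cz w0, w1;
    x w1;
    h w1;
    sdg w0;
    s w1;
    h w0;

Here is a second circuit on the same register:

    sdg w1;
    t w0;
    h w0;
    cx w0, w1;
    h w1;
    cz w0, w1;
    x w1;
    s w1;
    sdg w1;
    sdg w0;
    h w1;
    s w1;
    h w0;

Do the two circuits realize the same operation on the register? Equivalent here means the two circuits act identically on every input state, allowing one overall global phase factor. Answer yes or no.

No: there is an input state on which the two circuits produce genuinely different outputs (not merely differing by a phase).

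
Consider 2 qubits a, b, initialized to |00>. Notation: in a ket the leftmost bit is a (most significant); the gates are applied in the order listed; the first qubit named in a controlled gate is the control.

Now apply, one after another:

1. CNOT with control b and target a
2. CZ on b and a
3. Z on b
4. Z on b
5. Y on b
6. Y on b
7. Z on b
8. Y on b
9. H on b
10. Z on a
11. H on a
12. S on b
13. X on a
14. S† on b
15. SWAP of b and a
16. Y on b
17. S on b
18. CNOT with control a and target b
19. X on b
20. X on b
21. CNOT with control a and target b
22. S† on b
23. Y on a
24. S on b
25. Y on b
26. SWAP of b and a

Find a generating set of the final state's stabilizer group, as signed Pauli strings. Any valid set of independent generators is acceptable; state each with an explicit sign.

One valid set of independent stabilizer generators is -YI, +IX (any independent generating set of the same group is equally correct). Key observation: gates 17-22 undo each other exactly, leaving only the rest of the circuit to track.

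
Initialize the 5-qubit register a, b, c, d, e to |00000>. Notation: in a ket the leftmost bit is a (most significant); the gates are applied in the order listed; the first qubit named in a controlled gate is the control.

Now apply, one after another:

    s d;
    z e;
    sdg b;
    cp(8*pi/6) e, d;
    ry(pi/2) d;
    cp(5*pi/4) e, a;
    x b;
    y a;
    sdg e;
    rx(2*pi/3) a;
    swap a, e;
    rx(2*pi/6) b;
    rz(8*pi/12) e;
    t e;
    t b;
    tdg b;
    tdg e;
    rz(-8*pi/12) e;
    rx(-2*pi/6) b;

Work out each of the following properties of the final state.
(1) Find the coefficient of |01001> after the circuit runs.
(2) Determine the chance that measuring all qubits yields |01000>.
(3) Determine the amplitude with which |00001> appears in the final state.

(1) The amplitude on |01001> is sqrt(2)*I/4. Key observation: steps 12-19 multiply out to the identity, so the circuit reduces to the remaining gates.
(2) The probability of measuring |01000> is 3/8.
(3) The amplitude on |00001> is 0.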